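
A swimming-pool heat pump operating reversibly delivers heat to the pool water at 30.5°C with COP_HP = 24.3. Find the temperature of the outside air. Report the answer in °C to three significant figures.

COP_HP = T_H/(T_H − T_C) gives T_H − T_C = T_H/COP.
With T_H = 303.65 K, T_C = 303.65 × (1 − 1/24.3) = 291.15 K.
Converting, 291.15 K = 18.00°C.

18.0 °C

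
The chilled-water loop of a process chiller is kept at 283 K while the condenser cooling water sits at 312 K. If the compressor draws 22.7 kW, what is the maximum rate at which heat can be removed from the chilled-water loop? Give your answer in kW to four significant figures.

221.5 kW

The reservoir spacing is ΔT = 312 − 283 = 29.00 K.
COP_Carnot = T_C/ΔT = 283.00/29.00 = 9.759.
Q̇_max = COP_Carnot × Ẇ = 9.759 × 22.70 kW = 221.5 kW.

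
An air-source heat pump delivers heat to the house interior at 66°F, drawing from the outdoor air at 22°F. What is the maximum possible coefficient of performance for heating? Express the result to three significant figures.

In absolute terms T_C = 267.59 K and T_H = 292.04 K, so ΔT = 24.44 K.
For a reversible cycle, COP_Carnot = T_H/ΔT = 292.04/24.44 = 11.95.

11.9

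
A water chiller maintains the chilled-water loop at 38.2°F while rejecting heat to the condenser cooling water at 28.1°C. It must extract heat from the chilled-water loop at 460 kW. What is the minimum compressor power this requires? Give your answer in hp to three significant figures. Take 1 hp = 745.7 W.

55.0 hp

In absolute terms T_C = 276.59 K and T_H = 301.25 K, so ΔT = 24.66 K.
COP_Carnot = T_C/ΔT = 276.59/24.66 = 11.22.
Ẇ_min = Q̇/COP_Carnot = 460.0/11.22 = 41.00 kW = 54.99 hp.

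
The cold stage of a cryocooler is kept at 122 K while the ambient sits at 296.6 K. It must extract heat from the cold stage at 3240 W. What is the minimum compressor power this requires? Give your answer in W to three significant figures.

4640 W

The reservoir spacing is ΔT = 296.6 − 122 = 174.6 K.
COP_Carnot = T_C/ΔT = 122.00/174.6 = 0.6987.
Ẇ_min = Q̇/COP_Carnot = 3240/0.6987 = 4637 W.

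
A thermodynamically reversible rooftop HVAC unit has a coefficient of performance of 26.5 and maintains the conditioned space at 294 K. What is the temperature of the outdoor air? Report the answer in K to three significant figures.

305 K

COP_R = T_C/(T_H − T_C) gives T_H − T_C = T_C/COP.
With T_C = 294.00 K, T_H = 294.00 × (1 + 1/26.5) = 305.09 K.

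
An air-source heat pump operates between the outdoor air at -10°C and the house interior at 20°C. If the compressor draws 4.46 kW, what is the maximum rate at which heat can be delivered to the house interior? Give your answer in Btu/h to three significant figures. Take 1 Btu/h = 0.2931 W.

149000 Btu/h

In absolute terms T_C = 263.15 K and T_H = 293.15 K, so ΔT = 30.00 K.
COP_Carnot = T_H/ΔT = 293.15/30.00 = 9.772.
Q̇_max = COP_Carnot × Ẇ = 9.772 × 4.460 kW = 43.58 kW = 148700 Btu/h.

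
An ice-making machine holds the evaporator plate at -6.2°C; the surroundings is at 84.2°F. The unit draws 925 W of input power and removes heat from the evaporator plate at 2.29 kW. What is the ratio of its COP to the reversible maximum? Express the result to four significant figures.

Converting, Q̇_C = 2.290 kW = 2290 W, so COP_actual = Q̇_C/Ẇ = 2290/925.0 = 2.476.
In absolute terms T_C = 266.95 K and T_H = 302.15 K, so ΔT = 35.20 K.
COP_Carnot = T_C/ΔT = 266.95/35.20 = 7.584.
η_II = COP_actual/COP_Carnot = 2.476/7.584 = 0.3264.

0.3264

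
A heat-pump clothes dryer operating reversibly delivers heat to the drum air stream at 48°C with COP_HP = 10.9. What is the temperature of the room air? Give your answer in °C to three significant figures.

COP_HP = T_H/(T_H − T_C) gives T_H − T_C = T_H/COP.
With T_H = 321.15 K, T_C = 321.15 × (1 − 1/10.9) = 291.69 K.
Converting, 291.69 K = 18.54°C.

18.5 °C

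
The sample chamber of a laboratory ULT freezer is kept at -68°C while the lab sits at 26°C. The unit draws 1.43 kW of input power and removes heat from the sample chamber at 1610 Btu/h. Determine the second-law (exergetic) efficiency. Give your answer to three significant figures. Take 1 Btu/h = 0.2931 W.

0.151

Converting, Q̇_C = 1610 Btu/h = 0.4719 kW, so COP_actual = Q̇_C/Ẇ = 0.4719/1.430 = 0.3300.
In absolute terms T_C = 205.15 K and T_H = 299.15 K, so ΔT = 94.00 K.
COP_Carnot = T_C/ΔT = 205.15/94.00 = 2.182.
η_II = COP_actual/COP_Carnot = 0.3300/2.182 = 0.1512.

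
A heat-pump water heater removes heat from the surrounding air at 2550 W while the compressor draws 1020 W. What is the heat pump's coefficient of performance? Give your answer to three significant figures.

The first law gives Q̇_H = Q̇_C + Ẇ, so the three rates are Q̇_C = 2550, Q̇_H = 3570, Ẇ = 1020 W.
COP_HP = Q̇_H/Ẇ = 3570/1020 = 3.500.

3.50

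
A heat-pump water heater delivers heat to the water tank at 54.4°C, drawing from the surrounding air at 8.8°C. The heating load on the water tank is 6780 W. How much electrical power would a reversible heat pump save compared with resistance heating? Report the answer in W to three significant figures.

In absolute terms T_C = 281.95 K and T_H = 327.55 K, so ΔT = 45.60 K.
COP_Carnot = T_H/ΔT = 327.55/45.60 = 7.183.
Resistance heating needs Ẇ_res = Q̇_H = 6780 W; the reversible heat pump needs only Ẇ_hp = Q̇_H/COP = 943.9 W.
Saving = 6780 − 943.9 = 5836 W.

5840 W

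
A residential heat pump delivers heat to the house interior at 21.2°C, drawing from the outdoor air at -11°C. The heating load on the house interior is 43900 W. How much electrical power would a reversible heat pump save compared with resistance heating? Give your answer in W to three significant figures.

39100 W

In absolute terms T_C = 262.15 K and T_H = 294.35 K, so ΔT = 32.20 K.
COP_Carnot = T_H/ΔT = 294.35/32.20 = 9.141.
Resistance heating needs Ẇ_res = Q̇_H = 43900 W; the reversible heat pump needs only Ẇ_hp = Q̇_H/COP = 4802 W.
Saving = 43900 − 4802 = 39100 W.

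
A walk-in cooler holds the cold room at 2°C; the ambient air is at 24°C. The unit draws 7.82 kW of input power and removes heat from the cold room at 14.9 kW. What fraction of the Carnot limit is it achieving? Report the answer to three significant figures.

0.152

COP_actual = Q̇_C/Ẇ = 14.90/7.820 = 1.905.
In absolute terms T_C = 275.15 K and T_H = 297.15 K, so ΔT = 22.00 K.
COP_Carnot = T_C/ΔT = 275.15/22.00 = 12.51.
η_II = COP_actual/COP_Carnot = 1.905/12.51 = 0.1523.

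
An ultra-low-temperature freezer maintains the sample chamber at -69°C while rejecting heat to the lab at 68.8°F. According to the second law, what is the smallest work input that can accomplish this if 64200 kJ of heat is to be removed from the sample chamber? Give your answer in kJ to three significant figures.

28100 kJ

In absolute terms T_C = 204.15 K and T_H = 293.59 K, so ΔT = 89.44 K.
The reversible limit is COP_R = T_C/ΔT = 2.282, so W_min = Q_C/COP = Q_C·ΔT/T_C.
W_min = 64200 × 89.44/204.15 = 28130 kJ.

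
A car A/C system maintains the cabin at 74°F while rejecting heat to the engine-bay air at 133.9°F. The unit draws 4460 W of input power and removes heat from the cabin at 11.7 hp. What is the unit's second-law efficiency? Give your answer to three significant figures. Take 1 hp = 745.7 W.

0.220

Converting, Q̇_C = 11.70 hp = 8725 W, so COP_actual = Q̇_C/Ẇ = 8725/4460 = 1.956.
In absolute terms T_C = 296.48 K and T_H = 329.76 K, so ΔT = 33.28 K.
COP_Carnot = T_C/ΔT = 296.48/33.28 = 8.909.
η_II = COP_actual/COP_Carnot = 1.956/8.909 = 0.2196.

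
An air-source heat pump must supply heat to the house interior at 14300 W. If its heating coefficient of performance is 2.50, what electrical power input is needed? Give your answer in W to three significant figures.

Ẇ = Q̇_H/COP_HP = 14300/2.50 = 5720 W.

5720 W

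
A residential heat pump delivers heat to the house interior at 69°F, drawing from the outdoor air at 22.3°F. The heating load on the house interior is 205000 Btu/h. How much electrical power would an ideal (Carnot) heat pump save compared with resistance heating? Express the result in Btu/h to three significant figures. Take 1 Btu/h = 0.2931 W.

187000 Btu/h

In absolute terms T_C = 267.76 K and T_H = 293.71 K, so ΔT = 25.94 K.
COP_Carnot = T_H/ΔT = 293.71/25.94 = 11.32.
Resistance heating needs Ẇ_res = Q̇_H = 205000 Btu/h; the reversible heat pump needs only Ẇ_hp = Q̇_H/COP = 18110 Btu/h.
Saving = 205000 − 18110 = 186900 Btu/h.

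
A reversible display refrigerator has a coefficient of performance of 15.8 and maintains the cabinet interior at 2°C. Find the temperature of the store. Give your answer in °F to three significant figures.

66.9 °F

COP_R = T_C/(T_H − T_C) gives T_H − T_C = T_C/COP.
With T_C = 275.15 K, T_H = 275.15 × (1 + 1/15.8) = 292.56 K.
Converting, 292.56 K = 66.95°F.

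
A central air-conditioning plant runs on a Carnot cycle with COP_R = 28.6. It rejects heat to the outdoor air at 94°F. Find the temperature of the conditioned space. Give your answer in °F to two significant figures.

75 °F

For a Carnot refrigerator COP_R = T_C/(T_H − T_C), so T_C = COP·T_H/(1 + COP).
With T_H = 307.59 K, T_C = 28.6 × 307.59/29.60 = 297.20 K.
Converting, 297.20 K = 75.29°F.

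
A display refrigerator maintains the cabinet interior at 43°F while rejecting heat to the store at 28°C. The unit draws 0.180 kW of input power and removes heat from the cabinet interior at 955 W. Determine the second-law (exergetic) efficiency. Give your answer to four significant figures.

0.4159

Converting, Q̇_C = 955.0 W = 0.9550 kW, so COP_actual = Q̇_C/Ẇ = 0.9550/0.1800 = 5.306.
In absolute terms T_C = 279.26 K and T_H = 301.15 K, so ΔT = 21.89 K.
COP_Carnot = T_C/ΔT = 279.26/21.89 = 12.76.
η_II = COP_actual/COP_Carnot = 5.306/12.76 = 0.4159.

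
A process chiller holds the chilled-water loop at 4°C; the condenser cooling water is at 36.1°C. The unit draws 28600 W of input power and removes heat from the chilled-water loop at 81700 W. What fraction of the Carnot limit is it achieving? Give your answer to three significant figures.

0.331

COP_actual = Q̇_C/Ẇ = 81700/28600 = 2.857.
In absolute terms T_C = 277.15 K and T_H = 309.25 K, so ΔT = 32.10 K.
COP_Carnot = T_C/ΔT = 277.15/32.10 = 8.634.
η_II = COP_actual/COP_Carnot = 2.857/8.634 = 0.3309.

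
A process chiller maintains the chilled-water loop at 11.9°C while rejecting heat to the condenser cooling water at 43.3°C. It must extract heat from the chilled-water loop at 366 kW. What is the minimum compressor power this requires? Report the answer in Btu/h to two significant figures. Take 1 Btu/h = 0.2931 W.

140000 Btu/h

In absolute terms T_C = 285.05 K and T_H = 316.45 K, so ΔT = 31.40 K.
COP_Carnot = T_C/ΔT = 285.05/31.40 = 9.078.
Ẇ_min = Q̇/COP_Carnot = 366.0/9.078 = 40.32 kW = 137600 Btu/h.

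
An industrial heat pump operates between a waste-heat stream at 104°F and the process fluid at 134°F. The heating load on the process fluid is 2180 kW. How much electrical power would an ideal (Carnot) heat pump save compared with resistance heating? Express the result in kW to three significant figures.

In absolute terms T_C = 313.15 K and T_H = 329.82 K, so ΔT = 16.67 K.
COP_Carnot = T_H/ΔT = 329.82/16.67 = 19.79.
Resistance heating needs Ẇ_res = Q̇_H = 2180 kW; the reversible heat pump needs only Ẇ_hp = Q̇_H/COP = 110.2 kW.
Saving = 2180 − 110.2 = 2070 kW.

2070 kW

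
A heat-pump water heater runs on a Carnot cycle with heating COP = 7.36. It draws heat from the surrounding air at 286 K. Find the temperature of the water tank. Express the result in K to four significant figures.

COP_HP = T_H/(T_H − T_C) rearranges to T_H = COP·T_C/(COP − 1).
With T_C = 286.00 K, T_H = 7.36 × 286.00/6.360 = 330.97 K.

331.0 K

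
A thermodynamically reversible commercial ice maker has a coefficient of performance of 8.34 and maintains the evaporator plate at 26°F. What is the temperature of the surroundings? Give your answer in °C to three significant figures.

29.0 °C

COP_R = T_C/(T_H − T_C) gives T_H − T_C = T_C/COP.
With T_C = 269.82 K, T_H = 269.82 × (1 + 1/8.34) = 302.17 K.
Converting, 302.17 K = 29.02°C.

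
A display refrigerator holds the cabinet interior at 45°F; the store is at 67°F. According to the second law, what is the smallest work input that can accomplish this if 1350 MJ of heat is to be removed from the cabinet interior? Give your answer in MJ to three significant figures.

58.9 MJ

In absolute terms T_C = 280.37 K and T_H = 292.59 K, so ΔT = 12.22 K.
The reversible limit is COP_R = T_C/ΔT = 22.94, so W_min = Q_C/COP = Q_C·ΔT/T_C.
W_min = 1350 × 12.22/280.37 = 58.85 MJ.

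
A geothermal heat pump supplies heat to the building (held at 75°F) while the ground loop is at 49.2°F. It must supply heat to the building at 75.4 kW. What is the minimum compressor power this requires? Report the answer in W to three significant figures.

3640 W

In absolute terms T_C = 282.71 K and T_H = 297.04 K, so ΔT = 14.33 K.
COP_Carnot = T_H/ΔT = 297.04/14.33 = 20.72.
Ẇ_min = Q̇/COP_Carnot = 75.40/20.72 = 3.638 kW = 3638 W.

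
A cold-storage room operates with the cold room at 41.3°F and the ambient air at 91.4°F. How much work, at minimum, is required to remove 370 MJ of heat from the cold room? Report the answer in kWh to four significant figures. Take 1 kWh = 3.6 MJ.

10.28 kWh

In absolute terms T_C = 278.32 K and T_H = 306.15 K, so ΔT = 27.83 K.
The reversible limit is COP_R = T_C/ΔT = 9.999, so W_min = Q_C/COP = Q_C·ΔT/T_C.
W_min = 370.0 × 27.83/278.32 = 37.00 MJ = 10.28 kWh.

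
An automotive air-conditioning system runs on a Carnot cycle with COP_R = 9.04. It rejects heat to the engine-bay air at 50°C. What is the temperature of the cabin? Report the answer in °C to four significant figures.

17.81 °C

For a Carnot refrigerator COP_R = T_C/(T_H − T_C), so T_C = COP·T_H/(1 + COP).
With T_H = 323.15 K, T_C = 9.04 × 323.15/10.04 = 290.96 K.
Converting, 290.96 K = 17.81°C.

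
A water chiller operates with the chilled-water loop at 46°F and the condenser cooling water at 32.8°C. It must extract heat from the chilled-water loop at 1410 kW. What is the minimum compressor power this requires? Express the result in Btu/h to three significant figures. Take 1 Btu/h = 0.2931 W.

In absolute terms T_C = 280.93 K and T_H = 305.95 K, so ΔT = 25.02 K.
COP_Carnot = T_C/ΔT = 280.93/25.02 = 11.23.
Ẇ_min = Q̇/COP_Carnot = 1410/11.23 = 125.6 kW = 428500 Btu/h.

428000 Btu/h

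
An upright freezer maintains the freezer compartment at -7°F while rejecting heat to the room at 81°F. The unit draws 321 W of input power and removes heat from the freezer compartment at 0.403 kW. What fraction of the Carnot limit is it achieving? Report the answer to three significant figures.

Converting, Q̇_C = 0.4030 kW = 403.0 W, so COP_actual = Q̇_C/Ẇ = 403.0/321.0 = 1.255.
In absolute terms T_C = 251.48 K and T_H = 300.37 K, so ΔT = 48.89 K.
COP_Carnot = T_C/ΔT = 251.48/48.89 = 5.144.
η_II = COP_actual/COP_Carnot = 1.255/5.144 = 0.2441.

0.244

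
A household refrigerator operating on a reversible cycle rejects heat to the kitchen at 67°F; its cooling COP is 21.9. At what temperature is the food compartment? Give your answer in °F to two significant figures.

For a Carnot refrigerator COP_R = T_C/(T_H − T_C), so T_C = COP·T_H/(1 + COP).
With T_H = 292.59 K, T_C = 21.9 × 292.59/22.90 = 279.82 K.
Converting, 279.82 K = 44.00°F.

44 °F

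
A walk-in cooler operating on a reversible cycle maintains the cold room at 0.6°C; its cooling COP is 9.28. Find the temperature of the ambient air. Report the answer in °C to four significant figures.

30.10 °C

COP_R = T_C/(T_H − T_C) gives T_H − T_C = T_C/COP.
With T_C = 273.75 K, T_H = 273.75 × (1 + 1/9.28) = 303.25 K.
Converting, 303.25 K = 30.10°C.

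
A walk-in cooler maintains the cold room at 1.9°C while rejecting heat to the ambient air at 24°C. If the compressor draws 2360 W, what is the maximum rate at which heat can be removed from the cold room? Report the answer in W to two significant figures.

In absolute terms T_C = 275.05 K and T_H = 297.15 K, so ΔT = 22.10 K.
COP_Carnot = T_C/ΔT = 275.05/22.10 = 12.45.
Q̇_max = COP_Carnot × Ẇ = 12.45 × 2360 W = 29370 W.

29000 W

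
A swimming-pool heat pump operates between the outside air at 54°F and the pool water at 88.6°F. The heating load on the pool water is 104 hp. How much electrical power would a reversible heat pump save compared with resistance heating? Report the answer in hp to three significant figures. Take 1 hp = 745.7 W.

In absolute terms T_C = 285.37 K and T_H = 304.59 K, so ΔT = 19.22 K.
COP_Carnot = T_H/ΔT = 304.59/19.22 = 15.85.
Resistance heating needs Ẇ_res = Q̇_H = 104.0 hp; the reversible heat pump needs only Ẇ_hp = Q̇_H/COP = 6.563 hp.
Saving = 104.0 − 6.563 = 97.44 hp.

97.4 hp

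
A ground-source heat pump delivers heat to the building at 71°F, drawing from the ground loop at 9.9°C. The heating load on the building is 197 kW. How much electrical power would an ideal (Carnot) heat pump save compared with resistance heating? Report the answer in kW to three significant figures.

In absolute terms T_C = 283.05 K and T_H = 294.82 K, so ΔT = 11.77 K.
COP_Carnot = T_H/ΔT = 294.82/11.77 = 25.06.
Resistance heating needs Ẇ_res = Q̇_H = 197.0 kW; the reversible heat pump needs only Ẇ_hp = Q̇_H/COP = 7.863 kW.
Saving = 197.0 − 7.863 = 189.1 kW.

189 kW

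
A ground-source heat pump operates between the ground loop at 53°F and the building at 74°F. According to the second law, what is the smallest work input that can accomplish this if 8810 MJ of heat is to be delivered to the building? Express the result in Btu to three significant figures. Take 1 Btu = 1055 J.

In absolute terms T_C = 284.82 K and T_H = 296.48 K, so ΔT = 11.67 K.
The reversible limit is COP_HP = T_H/ΔT = 25.41, so W_min = Q_H/COP = Q_H·ΔT/T_H.
W_min = 8810 × 11.67/296.48 = 346.7 MJ = 328600 Btu.

329000 Btu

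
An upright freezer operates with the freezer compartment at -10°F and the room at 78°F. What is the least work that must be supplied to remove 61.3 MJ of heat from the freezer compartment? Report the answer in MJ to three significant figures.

In absolute terms T_C = 249.82 K and T_H = 298.71 K, so ΔT = 48.89 K.
The reversible limit is COP_R = T_C/ΔT = 5.110, so W_min = Q_C/COP = Q_C·ΔT/T_C.
W_min = 61.30 × 48.89/249.82 = 12.00 MJ.

12.0 MJ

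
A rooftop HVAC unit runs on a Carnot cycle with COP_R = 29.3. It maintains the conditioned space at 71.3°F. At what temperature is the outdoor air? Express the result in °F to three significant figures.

COP_R = T_C/(T_H − T_C) gives T_H − T_C = T_C/COP.
With T_C = 294.98 K, T_H = 294.98 × (1 + 1/29.3) = 305.05 K.
Converting, 305.05 K = 89.42°F.

89.4 °F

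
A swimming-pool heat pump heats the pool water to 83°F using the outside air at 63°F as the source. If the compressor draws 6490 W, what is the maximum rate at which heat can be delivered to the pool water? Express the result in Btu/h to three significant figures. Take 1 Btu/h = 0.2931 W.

In absolute terms T_C = 290.37 K and T_H = 301.48 K, so ΔT = 11.11 K.
COP_Carnot = T_H/ΔT = 301.48/11.11 = 27.13.
Q̇_max = COP_Carnot × Ẇ = 27.13 × 6490 W = 176100 W = 600800 Btu/h.

601000 Btu/h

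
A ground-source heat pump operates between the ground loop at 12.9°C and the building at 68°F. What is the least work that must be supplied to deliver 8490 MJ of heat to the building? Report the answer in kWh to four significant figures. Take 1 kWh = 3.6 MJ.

In absolute terms T_C = 286.05 K and T_H = 293.15 K, so ΔT = 7.100 K.
The reversible limit is COP_HP = T_H/ΔT = 41.29, so W_min = Q_H/COP = Q_H·ΔT/T_H.
W_min = 8490 × 7.100/293.15 = 205.6 MJ = 57.12 kWh.

57.12 kWh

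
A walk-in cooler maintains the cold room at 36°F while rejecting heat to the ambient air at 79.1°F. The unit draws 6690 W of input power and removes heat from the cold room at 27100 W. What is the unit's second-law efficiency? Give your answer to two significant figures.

0.35

COP_actual = Q̇_C/Ẇ = 27100/6690 = 4.051.
In absolute terms T_C = 275.37 K and T_H = 299.32 K, so ΔT = 23.94 K.
COP_Carnot = T_C/ΔT = 275.37/23.94 = 11.50.
η_II = COP_actual/COP_Carnot = 4.051/11.50 = 0.3522.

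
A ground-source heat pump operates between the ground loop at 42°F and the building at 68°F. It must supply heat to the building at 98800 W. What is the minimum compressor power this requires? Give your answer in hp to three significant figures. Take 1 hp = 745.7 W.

6.53 hp

In absolute terms T_C = 278.71 K and T_H = 293.15 K, so ΔT = 14.44 K.
COP_Carnot = T_H/ΔT = 293.15/14.44 = 20.30.
Ẇ_min = Q̇/COP_Carnot = 98800/20.30 = 4868 W = 6.528 hp.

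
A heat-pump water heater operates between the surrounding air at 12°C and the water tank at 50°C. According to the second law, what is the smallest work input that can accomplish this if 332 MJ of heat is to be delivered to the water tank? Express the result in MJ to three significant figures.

39.0 MJ

In absolute terms T_C = 285.15 K and T_H = 323.15 K, so ΔT = 38.00 K.
The reversible limit is COP_HP = T_H/ΔT = 8.504, so W_min = Q_H/COP = Q_H·ΔT/T_H.
W_min = 332.0 × 38.00/323.15 = 39.04 MJ.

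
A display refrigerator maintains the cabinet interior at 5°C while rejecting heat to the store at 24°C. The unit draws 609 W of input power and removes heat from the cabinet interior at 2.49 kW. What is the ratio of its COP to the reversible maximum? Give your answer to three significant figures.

Converting, Q̇_C = 2.490 kW = 2490 W, so COP_actual = Q̇_C/Ẇ = 2490/609.0 = 4.089.
In absolute terms T_C = 278.15 K and T_H = 297.15 K, so ΔT = 19.00 K.
COP_Carnot = T_C/ΔT = 278.15/19.00 = 14.64.
η_II = COP_actual/COP_Carnot = 4.089/14.64 = 0.2793.

0.279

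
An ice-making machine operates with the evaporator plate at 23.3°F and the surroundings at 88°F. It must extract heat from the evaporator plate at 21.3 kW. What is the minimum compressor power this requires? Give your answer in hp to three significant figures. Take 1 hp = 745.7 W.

In absolute terms T_C = 268.32 K and T_H = 304.26 K, so ΔT = 35.94 K.
COP_Carnot = T_C/ΔT = 268.32/35.94 = 7.465.
Ẇ_min = Q̇/COP_Carnot = 21.30/7.465 = 2.853 kW = 3.826 hp.

3.83 hp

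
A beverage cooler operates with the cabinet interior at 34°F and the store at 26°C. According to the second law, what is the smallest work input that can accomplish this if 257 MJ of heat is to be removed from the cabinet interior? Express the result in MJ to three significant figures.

In absolute terms T_C = 274.26 K and T_H = 299.15 K, so ΔT = 24.89 K.
The reversible limit is COP_R = T_C/ΔT = 11.02, so W_min = Q_C/COP = Q_C·ΔT/T_C.
W_min = 257.0 × 24.89/274.26 = 23.32 MJ.

23.3 MJ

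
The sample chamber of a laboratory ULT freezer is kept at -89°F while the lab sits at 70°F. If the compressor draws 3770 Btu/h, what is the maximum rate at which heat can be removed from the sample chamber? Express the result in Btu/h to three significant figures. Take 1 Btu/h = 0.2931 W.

In absolute terms T_C = 205.93 K and T_H = 294.26 K, so ΔT = 88.33 K.
COP_Carnot = T_C/ΔT = 205.93/88.33 = 2.331.
Q̇_max = COP_Carnot × Ẇ = 2.331 × 3770 Btu/h = 8789 Btu/h.

8790 Btu/h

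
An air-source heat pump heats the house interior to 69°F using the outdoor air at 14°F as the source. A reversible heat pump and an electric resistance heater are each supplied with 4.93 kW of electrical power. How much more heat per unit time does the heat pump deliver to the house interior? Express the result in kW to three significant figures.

In absolute terms T_C = 263.15 K and T_H = 293.71 K, so ΔT = 30.56 K.
COP_Carnot = T_H/ΔT = 293.71/30.56 = 9.612.
The heat pump delivers Q̇_H = COP × Ẇ = 47.39 kW; the resistance heater delivers Ẇ = 4.930 kW.
Extra = (COP − 1)·Ẇ = 42.46 kW.

42.5 kW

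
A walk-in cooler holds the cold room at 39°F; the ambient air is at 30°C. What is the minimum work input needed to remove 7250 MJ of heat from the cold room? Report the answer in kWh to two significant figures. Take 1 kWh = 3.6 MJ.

190 kWh

In absolute terms T_C = 277.04 K and T_H = 303.15 K, so ΔT = 26.11 K.
The reversible limit is COP_R = T_C/ΔT = 10.61, so W_min = Q_C/COP = Q_C·ΔT/T_C.
W_min = 7250 × 26.11/277.04 = 683.3 MJ = 189.8 kWh.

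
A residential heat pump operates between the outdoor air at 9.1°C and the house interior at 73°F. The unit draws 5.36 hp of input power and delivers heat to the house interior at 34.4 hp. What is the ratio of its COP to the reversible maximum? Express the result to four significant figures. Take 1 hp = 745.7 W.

COP_actual = Q̇_H/Ẇ = 34.40/5.360 = 6.418.
In absolute terms T_C = 282.25 K and T_H = 295.93 K, so ΔT = 13.68 K.
COP_Carnot = T_H/ΔT = 295.93/13.68 = 21.64.
η_II = COP_actual/COP_Carnot = 6.418/21.64 = 0.2966.

0.2966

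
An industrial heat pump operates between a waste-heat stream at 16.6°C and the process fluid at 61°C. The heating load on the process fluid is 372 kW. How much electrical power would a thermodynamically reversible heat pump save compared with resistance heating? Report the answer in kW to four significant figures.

322.6 kW

In absolute terms T_C = 289.75 K and T_H = 334.15 K, so ΔT = 44.40 K.
COP_Carnot = T_H/ΔT = 334.15/44.40 = 7.526.
Resistance heating needs Ẇ_res = Q̇_H = 372.0 kW; the reversible heat pump needs only Ẇ_hp = Q̇_H/COP = 49.43 kW.
Saving = 372.0 − 49.43 = 322.6 kW.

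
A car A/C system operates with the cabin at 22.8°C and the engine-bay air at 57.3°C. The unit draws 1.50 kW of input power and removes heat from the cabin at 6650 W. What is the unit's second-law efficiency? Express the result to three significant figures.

Converting, Q̇_C = 6650 W = 6.650 kW, so COP_actual = Q̇_C/Ẇ = 6.650/1.500 = 4.433.
In absolute terms T_C = 295.95 K and T_H = 330.45 K, so ΔT = 34.50 K.
COP_Carnot = T_C/ΔT = 295.95/34.50 = 8.578.
η_II = COP_actual/COP_Carnot = 4.433/8.578 = 0.5168.

0.517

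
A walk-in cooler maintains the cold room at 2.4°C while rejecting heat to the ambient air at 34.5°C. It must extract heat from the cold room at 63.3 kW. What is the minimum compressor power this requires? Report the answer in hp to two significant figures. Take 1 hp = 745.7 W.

In absolute terms T_C = 275.55 K and T_H = 307.65 K, so ΔT = 32.10 K.
COP_Carnot = T_C/ΔT = 275.55/32.10 = 8.584.
Ẇ_min = Q̇/COP_Carnot = 63.30/8.584 = 7.374 kW = 9.889 hp.

9.9 hp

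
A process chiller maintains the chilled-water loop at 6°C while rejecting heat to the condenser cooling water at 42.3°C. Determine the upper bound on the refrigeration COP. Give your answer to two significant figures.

7.7

In absolute terms T_C = 279.15 K and T_H = 315.45 K, so ΔT = 36.30 K.
For a reversible cycle, COP_Carnot = T_C/ΔT = 279.15/36.30 = 7.690.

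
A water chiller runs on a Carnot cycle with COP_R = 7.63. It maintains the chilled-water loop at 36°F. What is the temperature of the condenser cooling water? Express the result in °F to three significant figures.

COP_R = T_C/(T_H − T_C) gives T_H − T_C = T_C/COP.
With T_C = 275.37 K, T_H = 275.37 × (1 + 1/7.63) = 311.46 K.
Converting, 311.46 K = 100.96°F.

101 °F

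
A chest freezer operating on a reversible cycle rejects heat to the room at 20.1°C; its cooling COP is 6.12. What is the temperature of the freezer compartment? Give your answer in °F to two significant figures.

For a Carnot refrigerator COP_R = T_C/(T_H − T_C), so T_C = COP·T_H/(1 + COP).
With T_H = 293.25 K, T_C = 6.12 × 293.25/7.120 = 252.06 K.
Converting, 252.06 K = -5.96°F.

-6.0 °F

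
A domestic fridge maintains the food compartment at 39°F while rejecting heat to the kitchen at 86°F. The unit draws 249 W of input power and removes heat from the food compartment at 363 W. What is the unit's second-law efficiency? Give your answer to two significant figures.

COP_actual = Q̇_C/Ẇ = 363.0/249.0 = 1.458.
In absolute terms T_C = 277.04 K and T_H = 303.15 K, so ΔT = 26.11 K.
COP_Carnot = T_C/ΔT = 277.04/26.11 = 10.61.
η_II = COP_actual/COP_Carnot = 1.458/10.61 = 0.1374.

0.14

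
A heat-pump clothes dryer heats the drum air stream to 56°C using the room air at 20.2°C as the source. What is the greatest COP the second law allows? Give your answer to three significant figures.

In absolute terms T_C = 293.35 K and T_H = 329.15 K, so ΔT = 35.80 K.
For a reversible cycle, COP_Carnot = T_H/ΔT = 329.15/35.80 = 9.194.

9.19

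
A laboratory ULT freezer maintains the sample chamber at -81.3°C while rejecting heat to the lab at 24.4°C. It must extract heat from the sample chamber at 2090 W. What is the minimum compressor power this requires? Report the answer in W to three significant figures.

In absolute terms T_C = 191.85 K and T_H = 297.55 K, so ΔT = 105.7 K.
COP_Carnot = T_C/ΔT = 191.85/105.7 = 1.815.
Ẇ_min = Q̇/COP_Carnot = 2090/1.815 = 1151 W.

1150 W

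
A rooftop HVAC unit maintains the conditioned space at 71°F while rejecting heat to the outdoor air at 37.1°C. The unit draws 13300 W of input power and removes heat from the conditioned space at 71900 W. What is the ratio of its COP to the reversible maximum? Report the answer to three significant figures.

COP_actual = Q̇_C/Ẇ = 71900/13300 = 5.406.
In absolute terms T_C = 294.82 K and T_H = 310.25 K, so ΔT = 15.43 K.
COP_Carnot = T_C/ΔT = 294.82/15.43 = 19.10.
η_II = COP_actual/COP_Carnot = 5.406/19.10 = 0.2830.

0.283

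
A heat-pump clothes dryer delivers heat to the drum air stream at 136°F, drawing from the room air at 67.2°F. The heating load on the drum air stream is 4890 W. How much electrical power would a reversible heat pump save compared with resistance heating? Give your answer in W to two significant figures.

In absolute terms T_C = 292.71 K and T_H = 330.93 K, so ΔT = 38.22 K.
COP_Carnot = T_H/ΔT = 330.93/38.22 = 8.658.
Resistance heating needs Ẇ_res = Q̇_H = 4890 W; the reversible heat pump needs only Ẇ_hp = Q̇_H/COP = 564.8 W.
Saving = 4890 − 564.8 = 4325 W.

4300 W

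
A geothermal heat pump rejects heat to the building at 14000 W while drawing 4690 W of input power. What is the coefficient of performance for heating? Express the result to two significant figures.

3.0

The first law gives Q̇_H = Q̇_C + Ẇ, so the three rates are Q̇_C = 9310, Q̇_H = 14000, Ẇ = 4690 W.
COP_HP = Q̇_H/Ẇ = 14000/4690 = 2.985.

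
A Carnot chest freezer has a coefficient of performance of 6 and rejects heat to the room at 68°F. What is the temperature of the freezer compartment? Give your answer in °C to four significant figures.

-21.88 °C

For a Carnot refrigerator COP_R = T_C/(T_H − T_C), so T_C = COP·T_H/(1 + COP).
With T_H = 293.15 K, T_C = 6 × 293.15/7.000 = 251.27 K.
Converting, 251.27 K = -21.88°C.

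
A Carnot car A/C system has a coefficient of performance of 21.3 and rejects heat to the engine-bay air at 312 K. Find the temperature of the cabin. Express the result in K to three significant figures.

298 K

For a Carnot refrigerator COP_R = T_C/(T_H − T_C), so T_C = COP·T_H/(1 + COP).
With T_H = 312.00 K, T_C = 21.3 × 312.00/22.30 = 298.01 K.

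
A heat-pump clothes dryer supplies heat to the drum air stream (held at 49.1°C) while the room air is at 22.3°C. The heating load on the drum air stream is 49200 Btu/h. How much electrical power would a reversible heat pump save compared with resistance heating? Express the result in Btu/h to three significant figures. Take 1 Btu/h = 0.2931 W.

In absolute terms T_C = 295.45 K and T_H = 322.25 K, so ΔT = 26.80 K.
COP_Carnot = T_H/ΔT = 322.25/26.80 = 12.02.
Resistance heating needs Ẇ_res = Q̇_H = 49200 Btu/h; the reversible heat pump needs only Ẇ_hp = Q̇_H/COP = 4092 Btu/h.
Saving = 49200 − 4092 = 45110 Btu/h.

45100 Btu/h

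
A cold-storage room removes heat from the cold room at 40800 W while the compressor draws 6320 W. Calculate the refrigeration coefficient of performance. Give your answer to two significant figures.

6.5

The first law gives Q̇_H = Q̇_C + Ẇ, so the three rates are Q̇_C = 40800, Q̇_H = 47120, Ẇ = 6320 W.
COP_R = Q̇_C/Ẇ = 40800/6320 = 6.456.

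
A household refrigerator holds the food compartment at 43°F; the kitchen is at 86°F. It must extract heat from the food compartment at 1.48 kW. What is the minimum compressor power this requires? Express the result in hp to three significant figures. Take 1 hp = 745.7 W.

In absolute terms T_C = 279.26 K and T_H = 303.15 K, so ΔT = 23.89 K.
COP_Carnot = T_C/ΔT = 279.26/23.89 = 11.69.
Ẇ_min = Q̇/COP_Carnot = 1.480/11.69 = 0.1266 kW = 0.1698 hp.

0.170 hp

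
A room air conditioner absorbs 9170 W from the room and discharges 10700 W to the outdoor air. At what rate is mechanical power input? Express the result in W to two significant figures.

For a cyclic device the first law requires Q̇_H = Q̇_C + Ẇ.
Ẇ = Q̇_H − Q̇_C = 1530 W.

1500 W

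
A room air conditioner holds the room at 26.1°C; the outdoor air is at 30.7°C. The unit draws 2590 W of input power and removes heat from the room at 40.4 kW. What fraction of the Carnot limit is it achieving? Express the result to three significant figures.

0.240

Converting, Q̇_C = 40.40 kW = 40400 W, so COP_actual = Q̇_C/Ẇ = 40400/2590 = 15.60.
In absolute terms T_C = 299.25 K and T_H = 303.85 K, so ΔT = 4.600 K.
COP_Carnot = T_C/ΔT = 299.25/4.600 = 65.05.
η_II = COP_actual/COP_Carnot = 15.60/65.05 = 0.2398.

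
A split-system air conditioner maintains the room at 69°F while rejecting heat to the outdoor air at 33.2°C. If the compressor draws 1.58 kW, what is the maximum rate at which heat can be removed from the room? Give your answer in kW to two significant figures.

In absolute terms T_C = 293.71 K and T_H = 306.35 K, so ΔT = 12.64 K.
COP_Carnot = T_C/ΔT = 293.71/12.64 = 23.23.
Q̇_max = COP_Carnot × Ẇ = 23.23 × 1.580 kW = 36.70 kW.

37 kW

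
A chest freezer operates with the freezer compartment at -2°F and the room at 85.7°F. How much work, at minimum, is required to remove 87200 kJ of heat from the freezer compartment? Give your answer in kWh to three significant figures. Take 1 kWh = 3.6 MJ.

In absolute terms T_C = 254.26 K and T_H = 302.98 K, so ΔT = 48.72 K.
The reversible limit is COP_R = T_C/ΔT = 5.219, so W_min = Q_C/COP = Q_C·ΔT/T_C.
W_min = 87200 × 48.72/254.26 = 16710 kJ = 4.642 kWh.

4.64 kWh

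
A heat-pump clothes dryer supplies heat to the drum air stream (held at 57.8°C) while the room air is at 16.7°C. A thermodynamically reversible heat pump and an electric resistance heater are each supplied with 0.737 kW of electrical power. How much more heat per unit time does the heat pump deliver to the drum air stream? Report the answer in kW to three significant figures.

In absolute terms T_C = 289.85 K and T_H = 330.95 K, so ΔT = 41.10 K.
COP_Carnot = T_H/ΔT = 330.95/41.10 = 8.052.
The heat pump delivers Q̇_H = COP × Ẇ = 5.935 kW; the resistance heater delivers Ẇ = 0.7370 kW.
Extra = (COP − 1)·Ẇ = 5.198 kW.

5.20 kW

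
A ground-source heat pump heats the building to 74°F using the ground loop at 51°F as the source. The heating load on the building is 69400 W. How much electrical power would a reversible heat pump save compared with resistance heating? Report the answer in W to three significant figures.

66400 W

In absolute terms T_C = 283.71 K and T_H = 296.48 K, so ΔT = 12.78 K.
COP_Carnot = T_H/ΔT = 296.48/12.78 = 23.20.
Resistance heating needs Ẇ_res = Q̇_H = 69400 W; the reversible heat pump needs only Ẇ_hp = Q̇_H/COP = 2991 W.
Saving = 69400 − 2991 = 66410 W.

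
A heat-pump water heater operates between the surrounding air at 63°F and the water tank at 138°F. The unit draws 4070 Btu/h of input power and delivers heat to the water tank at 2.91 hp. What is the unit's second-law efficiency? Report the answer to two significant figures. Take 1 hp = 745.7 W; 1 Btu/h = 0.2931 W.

0.23

Converting, Q̇_H = 2.910 hp = 7404 Btu/h, so COP_actual = Q̇_H/Ẇ = 7404/4070 = 1.819.
In absolute terms T_C = 290.37 K and T_H = 332.04 K, so ΔT = 41.67 K.
COP_Carnot = T_H/ΔT = 332.04/41.67 = 7.969.
η_II = COP_actual/COP_Carnot = 1.819/7.969 = 0.2283.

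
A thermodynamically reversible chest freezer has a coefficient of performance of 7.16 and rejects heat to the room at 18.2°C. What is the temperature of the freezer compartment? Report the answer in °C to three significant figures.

For a Carnot refrigerator COP_R = T_C/(T_H − T_C), so T_C = COP·T_H/(1 + COP).
With T_H = 291.35 K, T_C = 7.16 × 291.35/8.160 = 255.65 K.
Converting, 255.65 K = -17.50°C.

-17.5 °C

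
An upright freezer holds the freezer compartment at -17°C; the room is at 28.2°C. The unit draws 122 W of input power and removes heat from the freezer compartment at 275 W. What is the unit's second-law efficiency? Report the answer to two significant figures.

0.40

COP_actual = Q̇_C/Ẇ = 275.0/122.0 = 2.254.
In absolute terms T_C = 256.15 K and T_H = 301.35 K, so ΔT = 45.20 K.
COP_Carnot = T_C/ΔT = 256.15/45.20 = 5.667.
η_II = COP_actual/COP_Carnot = 2.254/5.667 = 0.3978.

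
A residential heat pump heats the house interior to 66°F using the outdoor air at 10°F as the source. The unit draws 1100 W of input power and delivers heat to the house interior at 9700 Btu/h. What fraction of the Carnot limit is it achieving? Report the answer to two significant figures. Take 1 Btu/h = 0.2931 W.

0.28

Converting, Q̇_H = 9700 Btu/h = 2843 W, so COP_actual = Q̇_H/Ẇ = 2843/1100 = 2.585.
In absolute terms T_C = 260.93 K and T_H = 292.04 K, so ΔT = 31.11 K.
COP_Carnot = T_H/ΔT = 292.04/31.11 = 9.387.
η_II = COP_actual/COP_Carnot = 2.585/9.387 = 0.2753.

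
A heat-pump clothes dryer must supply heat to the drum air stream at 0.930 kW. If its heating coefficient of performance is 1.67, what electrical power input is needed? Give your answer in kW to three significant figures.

Ẇ = Q̇_H/COP_HP = 0.9300/1.67 = 0.5569 kW.

0.557 kW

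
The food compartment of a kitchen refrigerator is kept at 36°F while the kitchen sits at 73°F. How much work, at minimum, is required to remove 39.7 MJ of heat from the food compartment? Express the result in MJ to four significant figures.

2.963 MJ

In absolute terms T_C = 275.37 K and T_H = 295.93 K, so ΔT = 20.56 K.
The reversible limit is COP_R = T_C/ΔT = 13.40, so W_min = Q_C/COP = Q_C·ΔT/T_C.
W_min = 39.70 × 20.56/275.37 = 2.963 MJ.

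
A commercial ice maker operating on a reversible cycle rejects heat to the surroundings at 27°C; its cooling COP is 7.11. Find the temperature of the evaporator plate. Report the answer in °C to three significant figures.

For a Carnot refrigerator COP_R = T_C/(T_H − T_C), so T_C = COP·T_H/(1 + COP).
With T_H = 300.15 K, T_C = 7.11 × 300.15/8.110 = 263.14 K.
Converting, 263.14 K = -10.01°C.

-10.0 °C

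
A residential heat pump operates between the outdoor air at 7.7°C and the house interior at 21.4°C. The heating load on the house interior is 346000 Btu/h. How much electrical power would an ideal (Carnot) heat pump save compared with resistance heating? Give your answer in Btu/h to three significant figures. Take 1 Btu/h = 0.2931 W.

In absolute terms T_C = 280.85 K and T_H = 294.55 K, so ΔT = 13.70 K.
COP_Carnot = T_H/ΔT = 294.55/13.70 = 21.50.
Resistance heating needs Ẇ_res = Q̇_H = 346000 Btu/h; the reversible heat pump needs only Ẇ_hp = Q̇_H/COP = 16090 Btu/h.
Saving = 346000 − 16090 = 329900 Btu/h.

330000 Btu/h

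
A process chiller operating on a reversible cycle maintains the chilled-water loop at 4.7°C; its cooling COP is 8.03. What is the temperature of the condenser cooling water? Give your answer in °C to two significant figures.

COP_R = T_C/(T_H − T_C) gives T_H − T_C = T_C/COP.
With T_C = 277.85 K, T_H = 277.85 × (1 + 1/8.03) = 312.45 K.
Converting, 312.45 K = 39.30°C.

39 °C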